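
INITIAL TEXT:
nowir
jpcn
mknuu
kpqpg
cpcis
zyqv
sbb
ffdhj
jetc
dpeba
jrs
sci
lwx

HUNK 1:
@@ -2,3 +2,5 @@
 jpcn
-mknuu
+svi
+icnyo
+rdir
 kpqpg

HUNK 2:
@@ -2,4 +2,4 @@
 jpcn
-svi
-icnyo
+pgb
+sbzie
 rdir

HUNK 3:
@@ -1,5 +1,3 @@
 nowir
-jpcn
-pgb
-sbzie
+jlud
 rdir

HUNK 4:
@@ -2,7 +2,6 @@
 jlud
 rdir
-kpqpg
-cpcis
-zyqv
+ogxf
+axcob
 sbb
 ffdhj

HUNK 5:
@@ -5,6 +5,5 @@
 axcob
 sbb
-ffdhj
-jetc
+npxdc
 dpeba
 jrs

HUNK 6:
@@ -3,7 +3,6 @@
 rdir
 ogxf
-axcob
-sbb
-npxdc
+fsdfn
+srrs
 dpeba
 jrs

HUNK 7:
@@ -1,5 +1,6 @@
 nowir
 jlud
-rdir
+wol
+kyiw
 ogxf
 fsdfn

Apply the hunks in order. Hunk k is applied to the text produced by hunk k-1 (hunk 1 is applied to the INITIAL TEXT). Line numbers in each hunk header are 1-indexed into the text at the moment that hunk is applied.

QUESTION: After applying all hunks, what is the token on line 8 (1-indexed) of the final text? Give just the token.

Answer: dpeba

Derivation:
Hunk 1: at line 2 remove [mknuu] add [svi,icnyo,rdir] -> 15 lines: nowir jpcn svi icnyo rdir kpqpg cpcis zyqv sbb ffdhj jetc dpeba jrs sci lwx
Hunk 2: at line 2 remove [svi,icnyo] add [pgb,sbzie] -> 15 lines: nowir jpcn pgb sbzie rdir kpqpg cpcis zyqv sbb ffdhj jetc dpeba jrs sci lwx
Hunk 3: at line 1 remove [jpcn,pgb,sbzie] add [jlud] -> 13 lines: nowir jlud rdir kpqpg cpcis zyqv sbb ffdhj jetc dpeba jrs sci lwx
Hunk 4: at line 2 remove [kpqpg,cpcis,zyqv] add [ogxf,axcob] -> 12 lines: nowir jlud rdir ogxf axcob sbb ffdhj jetc dpeba jrs sci lwx
Hunk 5: at line 5 remove [ffdhj,jetc] add [npxdc] -> 11 lines: nowir jlud rdir ogxf axcob sbb npxdc dpeba jrs sci lwx
Hunk 6: at line 3 remove [axcob,sbb,npxdc] add [fsdfn,srrs] -> 10 lines: nowir jlud rdir ogxf fsdfn srrs dpeba jrs sci lwx
Hunk 7: at line 1 remove [rdir] add [wol,kyiw] -> 11 lines: nowir jlud wol kyiw ogxf fsdfn srrs dpeba jrs sci lwx
Final line 8: dpeba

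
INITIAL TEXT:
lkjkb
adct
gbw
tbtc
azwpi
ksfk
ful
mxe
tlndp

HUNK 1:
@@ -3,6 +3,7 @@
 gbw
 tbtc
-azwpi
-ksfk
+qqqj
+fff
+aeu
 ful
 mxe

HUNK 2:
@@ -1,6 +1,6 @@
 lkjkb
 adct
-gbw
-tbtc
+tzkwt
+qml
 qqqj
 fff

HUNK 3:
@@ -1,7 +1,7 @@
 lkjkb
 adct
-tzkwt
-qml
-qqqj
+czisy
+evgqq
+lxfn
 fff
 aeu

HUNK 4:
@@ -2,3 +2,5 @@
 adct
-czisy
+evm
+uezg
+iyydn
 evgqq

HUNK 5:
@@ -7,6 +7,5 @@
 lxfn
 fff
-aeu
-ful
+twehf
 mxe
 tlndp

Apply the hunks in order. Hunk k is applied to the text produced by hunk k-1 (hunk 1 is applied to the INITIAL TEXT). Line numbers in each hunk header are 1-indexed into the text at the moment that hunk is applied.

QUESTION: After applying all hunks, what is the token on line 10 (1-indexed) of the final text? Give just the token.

Hunk 1: at line 3 remove [azwpi,ksfk] add [qqqj,fff,aeu] -> 10 lines: lkjkb adct gbw tbtc qqqj fff aeu ful mxe tlndp
Hunk 2: at line 1 remove [gbw,tbtc] add [tzkwt,qml] -> 10 lines: lkjkb adct tzkwt qml qqqj fff aeu ful mxe tlndp
Hunk 3: at line 1 remove [tzkwt,qml,qqqj] add [czisy,evgqq,lxfn] -> 10 lines: lkjkb adct czisy evgqq lxfn fff aeu ful mxe tlndp
Hunk 4: at line 2 remove [czisy] add [evm,uezg,iyydn] -> 12 lines: lkjkb adct evm uezg iyydn evgqq lxfn fff aeu ful mxe tlndp
Hunk 5: at line 7 remove [aeu,ful] add [twehf] -> 11 lines: lkjkb adct evm uezg iyydn evgqq lxfn fff twehf mxe tlndp
Final line 10: mxe

Answer: mxe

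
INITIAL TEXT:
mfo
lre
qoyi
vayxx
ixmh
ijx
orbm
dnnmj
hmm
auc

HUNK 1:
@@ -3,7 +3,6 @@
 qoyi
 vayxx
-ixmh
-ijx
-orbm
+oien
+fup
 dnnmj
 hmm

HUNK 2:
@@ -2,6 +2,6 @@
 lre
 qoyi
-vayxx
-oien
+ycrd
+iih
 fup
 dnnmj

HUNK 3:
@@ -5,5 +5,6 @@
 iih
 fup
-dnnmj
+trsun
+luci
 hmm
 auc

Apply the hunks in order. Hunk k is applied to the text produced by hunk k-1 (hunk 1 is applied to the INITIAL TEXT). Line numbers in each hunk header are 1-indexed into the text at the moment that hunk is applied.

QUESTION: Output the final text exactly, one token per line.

Hunk 1: at line 3 remove [ixmh,ijx,orbm] add [oien,fup] -> 9 lines: mfo lre qoyi vayxx oien fup dnnmj hmm auc
Hunk 2: at line 2 remove [vayxx,oien] add [ycrd,iih] -> 9 lines: mfo lre qoyi ycrd iih fup dnnmj hmm auc
Hunk 3: at line 5 remove [dnnmj] add [trsun,luci] -> 10 lines: mfo lre qoyi ycrd iih fup trsun luci hmm auc

Answer: mfo
lre
qoyi
ycrd
iih
fup
trsun
luci
hmm
auc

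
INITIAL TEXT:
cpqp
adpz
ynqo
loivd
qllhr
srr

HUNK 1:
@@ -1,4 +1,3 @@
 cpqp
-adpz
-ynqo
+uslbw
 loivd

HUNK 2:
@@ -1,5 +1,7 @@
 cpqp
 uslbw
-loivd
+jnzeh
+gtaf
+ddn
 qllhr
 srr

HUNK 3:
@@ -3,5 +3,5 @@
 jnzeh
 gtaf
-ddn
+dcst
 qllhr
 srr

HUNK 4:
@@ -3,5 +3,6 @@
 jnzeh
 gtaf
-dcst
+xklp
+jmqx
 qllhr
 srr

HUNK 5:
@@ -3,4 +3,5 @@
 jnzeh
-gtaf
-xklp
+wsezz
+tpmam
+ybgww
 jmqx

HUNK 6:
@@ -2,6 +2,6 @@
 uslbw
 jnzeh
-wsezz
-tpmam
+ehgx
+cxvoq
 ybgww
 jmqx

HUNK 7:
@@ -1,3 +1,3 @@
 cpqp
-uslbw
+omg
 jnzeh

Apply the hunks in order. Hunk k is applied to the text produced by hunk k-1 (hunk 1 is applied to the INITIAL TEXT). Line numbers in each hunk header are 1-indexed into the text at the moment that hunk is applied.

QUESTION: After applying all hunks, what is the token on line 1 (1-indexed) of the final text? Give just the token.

Hunk 1: at line 1 remove [adpz,ynqo] add [uslbw] -> 5 lines: cpqp uslbw loivd qllhr srr
Hunk 2: at line 1 remove [loivd] add [jnzeh,gtaf,ddn] -> 7 lines: cpqp uslbw jnzeh gtaf ddn qllhr srr
Hunk 3: at line 3 remove [ddn] add [dcst] -> 7 lines: cpqp uslbw jnzeh gtaf dcst qllhr srr
Hunk 4: at line 3 remove [dcst] add [xklp,jmqx] -> 8 lines: cpqp uslbw jnzeh gtaf xklp jmqx qllhr srr
Hunk 5: at line 3 remove [gtaf,xklp] add [wsezz,tpmam,ybgww] -> 9 lines: cpqp uslbw jnzeh wsezz tpmam ybgww jmqx qllhr srr
Hunk 6: at line 2 remove [wsezz,tpmam] add [ehgx,cxvoq] -> 9 lines: cpqp uslbw jnzeh ehgx cxvoq ybgww jmqx qllhr srr
Hunk 7: at line 1 remove [uslbw] add [omg] -> 9 lines: cpqp omg jnzeh ehgx cxvoq ybgww jmqx qllhr srr
Final line 1: cpqp

Answer: cpqp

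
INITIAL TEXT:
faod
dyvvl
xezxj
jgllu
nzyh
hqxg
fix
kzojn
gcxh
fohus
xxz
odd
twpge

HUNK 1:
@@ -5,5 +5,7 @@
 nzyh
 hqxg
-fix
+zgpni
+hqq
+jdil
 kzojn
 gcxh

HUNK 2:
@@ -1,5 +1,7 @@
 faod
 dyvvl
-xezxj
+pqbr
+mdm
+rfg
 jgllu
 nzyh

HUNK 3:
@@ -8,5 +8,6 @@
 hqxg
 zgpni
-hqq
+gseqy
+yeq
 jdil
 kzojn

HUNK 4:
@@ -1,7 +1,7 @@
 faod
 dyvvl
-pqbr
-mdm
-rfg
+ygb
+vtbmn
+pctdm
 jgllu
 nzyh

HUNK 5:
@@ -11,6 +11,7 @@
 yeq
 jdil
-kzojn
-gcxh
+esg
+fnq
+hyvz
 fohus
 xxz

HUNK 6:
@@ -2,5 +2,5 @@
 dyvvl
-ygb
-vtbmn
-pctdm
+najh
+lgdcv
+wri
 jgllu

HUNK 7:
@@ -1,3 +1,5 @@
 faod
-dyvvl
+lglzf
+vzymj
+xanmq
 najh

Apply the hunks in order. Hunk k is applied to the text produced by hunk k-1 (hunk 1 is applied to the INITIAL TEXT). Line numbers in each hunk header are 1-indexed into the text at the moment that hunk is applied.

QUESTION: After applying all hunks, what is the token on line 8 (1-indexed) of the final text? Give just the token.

Hunk 1: at line 5 remove [fix] add [zgpni,hqq,jdil] -> 15 lines: faod dyvvl xezxj jgllu nzyh hqxg zgpni hqq jdil kzojn gcxh fohus xxz odd twpge
Hunk 2: at line 1 remove [xezxj] add [pqbr,mdm,rfg] -> 17 lines: faod dyvvl pqbr mdm rfg jgllu nzyh hqxg zgpni hqq jdil kzojn gcxh fohus xxz odd twpge
Hunk 3: at line 8 remove [hqq] add [gseqy,yeq] -> 18 lines: faod dyvvl pqbr mdm rfg jgllu nzyh hqxg zgpni gseqy yeq jdil kzojn gcxh fohus xxz odd twpge
Hunk 4: at line 1 remove [pqbr,mdm,rfg] add [ygb,vtbmn,pctdm] -> 18 lines: faod dyvvl ygb vtbmn pctdm jgllu nzyh hqxg zgpni gseqy yeq jdil kzojn gcxh fohus xxz odd twpge
Hunk 5: at line 11 remove [kzojn,gcxh] add [esg,fnq,hyvz] -> 19 lines: faod dyvvl ygb vtbmn pctdm jgllu nzyh hqxg zgpni gseqy yeq jdil esg fnq hyvz fohus xxz odd twpge
Hunk 6: at line 2 remove [ygb,vtbmn,pctdm] add [najh,lgdcv,wri] -> 19 lines: faod dyvvl najh lgdcv wri jgllu nzyh hqxg zgpni gseqy yeq jdil esg fnq hyvz fohus xxz odd twpge
Hunk 7: at line 1 remove [dyvvl] add [lglzf,vzymj,xanmq] -> 21 lines: faod lglzf vzymj xanmq najh lgdcv wri jgllu nzyh hqxg zgpni gseqy yeq jdil esg fnq hyvz fohus xxz odd twpge
Final line 8: jgllu

Answer: jgllu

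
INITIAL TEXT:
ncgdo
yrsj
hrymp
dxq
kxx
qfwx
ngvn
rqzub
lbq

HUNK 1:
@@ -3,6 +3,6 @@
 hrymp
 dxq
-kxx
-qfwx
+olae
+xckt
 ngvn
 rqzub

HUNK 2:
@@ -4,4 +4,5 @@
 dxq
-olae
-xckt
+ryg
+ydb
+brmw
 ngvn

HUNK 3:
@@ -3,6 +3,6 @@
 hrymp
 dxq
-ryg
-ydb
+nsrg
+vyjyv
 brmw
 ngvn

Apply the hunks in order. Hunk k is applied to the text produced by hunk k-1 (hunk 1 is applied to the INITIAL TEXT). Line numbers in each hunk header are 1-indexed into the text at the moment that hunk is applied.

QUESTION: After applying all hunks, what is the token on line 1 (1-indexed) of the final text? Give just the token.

Answer: ncgdo

Derivation:
Hunk 1: at line 3 remove [kxx,qfwx] add [olae,xckt] -> 9 lines: ncgdo yrsj hrymp dxq olae xckt ngvn rqzub lbq
Hunk 2: at line 4 remove [olae,xckt] add [ryg,ydb,brmw] -> 10 lines: ncgdo yrsj hrymp dxq ryg ydb brmw ngvn rqzub lbq
Hunk 3: at line 3 remove [ryg,ydb] add [nsrg,vyjyv] -> 10 lines: ncgdo yrsj hrymp dxq nsrg vyjyv brmw ngvn rqzub lbq
Final line 1: ncgdo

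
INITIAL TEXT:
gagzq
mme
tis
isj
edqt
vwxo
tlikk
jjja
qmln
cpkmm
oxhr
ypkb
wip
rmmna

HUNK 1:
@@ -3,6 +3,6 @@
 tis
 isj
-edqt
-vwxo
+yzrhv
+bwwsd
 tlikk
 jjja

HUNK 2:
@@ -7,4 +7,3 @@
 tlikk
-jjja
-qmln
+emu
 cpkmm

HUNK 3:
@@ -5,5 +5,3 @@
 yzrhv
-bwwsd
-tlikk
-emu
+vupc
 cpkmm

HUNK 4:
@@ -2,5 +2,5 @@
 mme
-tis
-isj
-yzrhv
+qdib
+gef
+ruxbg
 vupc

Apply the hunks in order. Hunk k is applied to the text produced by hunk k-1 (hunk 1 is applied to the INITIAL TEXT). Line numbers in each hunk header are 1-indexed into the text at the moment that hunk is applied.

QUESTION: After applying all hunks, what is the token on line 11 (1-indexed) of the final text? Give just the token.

Answer: rmmna

Derivation:
Hunk 1: at line 3 remove [edqt,vwxo] add [yzrhv,bwwsd] -> 14 lines: gagzq mme tis isj yzrhv bwwsd tlikk jjja qmln cpkmm oxhr ypkb wip rmmna
Hunk 2: at line 7 remove [jjja,qmln] add [emu] -> 13 lines: gagzq mme tis isj yzrhv bwwsd tlikk emu cpkmm oxhr ypkb wip rmmna
Hunk 3: at line 5 remove [bwwsd,tlikk,emu] add [vupc] -> 11 lines: gagzq mme tis isj yzrhv vupc cpkmm oxhr ypkb wip rmmna
Hunk 4: at line 2 remove [tis,isj,yzrhv] add [qdib,gef,ruxbg] -> 11 lines: gagzq mme qdib gef ruxbg vupc cpkmm oxhr ypkb wip rmmna
Final line 11: rmmna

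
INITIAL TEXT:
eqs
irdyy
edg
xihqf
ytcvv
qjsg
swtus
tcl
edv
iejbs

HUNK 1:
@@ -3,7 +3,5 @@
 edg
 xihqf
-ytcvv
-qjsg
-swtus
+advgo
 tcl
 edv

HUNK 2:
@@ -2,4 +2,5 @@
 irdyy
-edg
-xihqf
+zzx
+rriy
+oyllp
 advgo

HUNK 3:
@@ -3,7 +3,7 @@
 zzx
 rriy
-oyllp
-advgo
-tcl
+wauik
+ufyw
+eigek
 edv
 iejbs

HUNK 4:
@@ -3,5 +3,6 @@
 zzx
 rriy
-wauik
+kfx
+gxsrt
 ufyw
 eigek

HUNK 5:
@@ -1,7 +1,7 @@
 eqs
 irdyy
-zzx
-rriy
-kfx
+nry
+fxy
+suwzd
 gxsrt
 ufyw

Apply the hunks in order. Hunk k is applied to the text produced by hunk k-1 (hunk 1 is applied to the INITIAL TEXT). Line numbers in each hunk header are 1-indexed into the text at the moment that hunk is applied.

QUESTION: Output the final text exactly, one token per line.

Answer: eqs
irdyy
nry
fxy
suwzd
gxsrt
ufyw
eigek
edv
iejbs

Derivation:
Hunk 1: at line 3 remove [ytcvv,qjsg,swtus] add [advgo] -> 8 lines: eqs irdyy edg xihqf advgo tcl edv iejbs
Hunk 2: at line 2 remove [edg,xihqf] add [zzx,rriy,oyllp] -> 9 lines: eqs irdyy zzx rriy oyllp advgo tcl edv iejbs
Hunk 3: at line 3 remove [oyllp,advgo,tcl] add [wauik,ufyw,eigek] -> 9 lines: eqs irdyy zzx rriy wauik ufyw eigek edv iejbs
Hunk 4: at line 3 remove [wauik] add [kfx,gxsrt] -> 10 lines: eqs irdyy zzx rriy kfx gxsrt ufyw eigek edv iejbs
Hunk 5: at line 1 remove [zzx,rriy,kfx] add [nry,fxy,suwzd] -> 10 lines: eqs irdyy nry fxy suwzd gxsrt ufyw eigek edv iejbs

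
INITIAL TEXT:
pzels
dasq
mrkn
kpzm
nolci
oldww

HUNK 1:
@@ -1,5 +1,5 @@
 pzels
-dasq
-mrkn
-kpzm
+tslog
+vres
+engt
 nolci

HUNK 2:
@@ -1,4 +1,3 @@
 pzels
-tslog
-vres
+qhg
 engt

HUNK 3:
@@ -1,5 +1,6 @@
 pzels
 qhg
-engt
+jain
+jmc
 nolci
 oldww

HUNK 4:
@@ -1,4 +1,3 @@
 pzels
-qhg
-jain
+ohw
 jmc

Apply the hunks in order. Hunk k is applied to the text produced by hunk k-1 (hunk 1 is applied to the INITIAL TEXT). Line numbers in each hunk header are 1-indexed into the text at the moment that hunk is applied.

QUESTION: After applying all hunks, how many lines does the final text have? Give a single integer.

Hunk 1: at line 1 remove [dasq,mrkn,kpzm] add [tslog,vres,engt] -> 6 lines: pzels tslog vres engt nolci oldww
Hunk 2: at line 1 remove [tslog,vres] add [qhg] -> 5 lines: pzels qhg engt nolci oldww
Hunk 3: at line 1 remove [engt] add [jain,jmc] -> 6 lines: pzels qhg jain jmc nolci oldww
Hunk 4: at line 1 remove [qhg,jain] add [ohw] -> 5 lines: pzels ohw jmc nolci oldww
Final line count: 5

Answer: 5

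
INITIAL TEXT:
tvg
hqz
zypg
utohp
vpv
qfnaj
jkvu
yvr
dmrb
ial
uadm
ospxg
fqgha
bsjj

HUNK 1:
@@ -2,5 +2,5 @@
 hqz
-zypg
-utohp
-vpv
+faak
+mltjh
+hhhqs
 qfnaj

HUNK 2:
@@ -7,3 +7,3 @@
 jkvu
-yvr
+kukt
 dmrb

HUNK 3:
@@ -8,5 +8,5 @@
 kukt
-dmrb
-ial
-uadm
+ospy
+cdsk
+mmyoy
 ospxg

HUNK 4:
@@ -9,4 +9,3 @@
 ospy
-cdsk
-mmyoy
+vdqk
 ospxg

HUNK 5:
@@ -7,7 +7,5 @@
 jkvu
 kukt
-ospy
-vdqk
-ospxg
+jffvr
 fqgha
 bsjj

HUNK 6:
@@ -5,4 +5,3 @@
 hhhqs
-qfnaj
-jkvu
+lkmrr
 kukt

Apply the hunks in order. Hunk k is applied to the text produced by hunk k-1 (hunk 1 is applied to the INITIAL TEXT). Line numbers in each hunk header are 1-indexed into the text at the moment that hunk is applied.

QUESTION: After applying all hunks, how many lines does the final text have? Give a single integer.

Hunk 1: at line 2 remove [zypg,utohp,vpv] add [faak,mltjh,hhhqs] -> 14 lines: tvg hqz faak mltjh hhhqs qfnaj jkvu yvr dmrb ial uadm ospxg fqgha bsjj
Hunk 2: at line 7 remove [yvr] add [kukt] -> 14 lines: tvg hqz faak mltjh hhhqs qfnaj jkvu kukt dmrb ial uadm ospxg fqgha bsjj
Hunk 3: at line 8 remove [dmrb,ial,uadm] add [ospy,cdsk,mmyoy] -> 14 lines: tvg hqz faak mltjh hhhqs qfnaj jkvu kukt ospy cdsk mmyoy ospxg fqgha bsjj
Hunk 4: at line 9 remove [cdsk,mmyoy] add [vdqk] -> 13 lines: tvg hqz faak mltjh hhhqs qfnaj jkvu kukt ospy vdqk ospxg fqgha bsjj
Hunk 5: at line 7 remove [ospy,vdqk,ospxg] add [jffvr] -> 11 lines: tvg hqz faak mltjh hhhqs qfnaj jkvu kukt jffvr fqgha bsjj
Hunk 6: at line 5 remove [qfnaj,jkvu] add [lkmrr] -> 10 lines: tvg hqz faak mltjh hhhqs lkmrr kukt jffvr fqgha bsjj
Final line count: 10

Answer: 10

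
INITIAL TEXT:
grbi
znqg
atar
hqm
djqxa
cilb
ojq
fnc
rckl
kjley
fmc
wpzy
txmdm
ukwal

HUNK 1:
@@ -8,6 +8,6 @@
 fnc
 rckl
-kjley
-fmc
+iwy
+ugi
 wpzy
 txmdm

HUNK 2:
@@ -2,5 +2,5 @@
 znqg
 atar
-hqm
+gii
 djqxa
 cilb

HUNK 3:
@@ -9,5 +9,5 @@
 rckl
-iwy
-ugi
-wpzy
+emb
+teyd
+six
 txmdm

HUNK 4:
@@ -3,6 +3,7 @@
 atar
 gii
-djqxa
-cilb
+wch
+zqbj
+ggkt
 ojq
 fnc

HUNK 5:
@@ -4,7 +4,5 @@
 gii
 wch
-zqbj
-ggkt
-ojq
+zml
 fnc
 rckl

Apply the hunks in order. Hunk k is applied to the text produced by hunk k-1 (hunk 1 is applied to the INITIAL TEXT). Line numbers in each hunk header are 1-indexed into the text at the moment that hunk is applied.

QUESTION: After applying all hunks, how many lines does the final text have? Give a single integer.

Answer: 13

Derivation:
Hunk 1: at line 8 remove [kjley,fmc] add [iwy,ugi] -> 14 lines: grbi znqg atar hqm djqxa cilb ojq fnc rckl iwy ugi wpzy txmdm ukwal
Hunk 2: at line 2 remove [hqm] add [gii] -> 14 lines: grbi znqg atar gii djqxa cilb ojq fnc rckl iwy ugi wpzy txmdm ukwal
Hunk 3: at line 9 remove [iwy,ugi,wpzy] add [emb,teyd,six] -> 14 lines: grbi znqg atar gii djqxa cilb ojq fnc rckl emb teyd six txmdm ukwal
Hunk 4: at line 3 remove [djqxa,cilb] add [wch,zqbj,ggkt] -> 15 lines: grbi znqg atar gii wch zqbj ggkt ojq fnc rckl emb teyd six txmdm ukwal
Hunk 5: at line 4 remove [zqbj,ggkt,ojq] add [zml] -> 13 lines: grbi znqg atar gii wch zml fnc rckl emb teyd six txmdm ukwal
Final line count: 13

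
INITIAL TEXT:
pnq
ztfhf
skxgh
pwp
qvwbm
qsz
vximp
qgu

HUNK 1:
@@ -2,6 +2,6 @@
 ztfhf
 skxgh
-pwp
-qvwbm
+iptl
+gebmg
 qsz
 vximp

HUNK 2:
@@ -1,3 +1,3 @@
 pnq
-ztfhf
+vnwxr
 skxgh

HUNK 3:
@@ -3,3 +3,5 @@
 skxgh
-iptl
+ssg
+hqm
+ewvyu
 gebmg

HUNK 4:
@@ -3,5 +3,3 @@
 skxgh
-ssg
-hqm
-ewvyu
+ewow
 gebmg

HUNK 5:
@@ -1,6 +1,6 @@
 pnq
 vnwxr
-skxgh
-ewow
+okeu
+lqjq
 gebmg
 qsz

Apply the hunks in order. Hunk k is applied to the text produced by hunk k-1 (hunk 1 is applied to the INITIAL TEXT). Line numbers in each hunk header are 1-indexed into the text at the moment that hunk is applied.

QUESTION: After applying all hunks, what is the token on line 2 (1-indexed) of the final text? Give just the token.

Answer: vnwxr

Derivation:
Hunk 1: at line 2 remove [pwp,qvwbm] add [iptl,gebmg] -> 8 lines: pnq ztfhf skxgh iptl gebmg qsz vximp qgu
Hunk 2: at line 1 remove [ztfhf] add [vnwxr] -> 8 lines: pnq vnwxr skxgh iptl gebmg qsz vximp qgu
Hunk 3: at line 3 remove [iptl] add [ssg,hqm,ewvyu] -> 10 lines: pnq vnwxr skxgh ssg hqm ewvyu gebmg qsz vximp qgu
Hunk 4: at line 3 remove [ssg,hqm,ewvyu] add [ewow] -> 8 lines: pnq vnwxr skxgh ewow gebmg qsz vximp qgu
Hunk 5: at line 1 remove [skxgh,ewow] add [okeu,lqjq] -> 8 lines: pnq vnwxr okeu lqjq gebmg qsz vximp qgu
Final line 2: vnwxr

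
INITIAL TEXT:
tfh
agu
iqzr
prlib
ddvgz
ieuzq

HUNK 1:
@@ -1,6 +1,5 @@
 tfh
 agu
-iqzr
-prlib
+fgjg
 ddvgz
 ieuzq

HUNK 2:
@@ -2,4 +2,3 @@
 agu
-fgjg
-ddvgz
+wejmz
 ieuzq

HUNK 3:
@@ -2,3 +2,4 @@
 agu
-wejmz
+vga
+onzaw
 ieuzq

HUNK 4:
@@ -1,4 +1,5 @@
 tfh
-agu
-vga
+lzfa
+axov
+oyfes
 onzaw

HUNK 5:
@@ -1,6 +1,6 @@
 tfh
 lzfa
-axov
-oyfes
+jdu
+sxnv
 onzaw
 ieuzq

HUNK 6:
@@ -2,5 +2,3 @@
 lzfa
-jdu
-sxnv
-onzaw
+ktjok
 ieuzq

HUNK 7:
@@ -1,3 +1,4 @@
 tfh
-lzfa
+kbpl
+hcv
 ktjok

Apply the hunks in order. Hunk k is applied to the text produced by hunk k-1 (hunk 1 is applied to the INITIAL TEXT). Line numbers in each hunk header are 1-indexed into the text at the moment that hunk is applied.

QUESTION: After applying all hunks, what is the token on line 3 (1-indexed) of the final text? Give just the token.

Answer: hcv

Derivation:
Hunk 1: at line 1 remove [iqzr,prlib] add [fgjg] -> 5 lines: tfh agu fgjg ddvgz ieuzq
Hunk 2: at line 2 remove [fgjg,ddvgz] add [wejmz] -> 4 lines: tfh agu wejmz ieuzq
Hunk 3: at line 2 remove [wejmz] add [vga,onzaw] -> 5 lines: tfh agu vga onzaw ieuzq
Hunk 4: at line 1 remove [agu,vga] add [lzfa,axov,oyfes] -> 6 lines: tfh lzfa axov oyfes onzaw ieuzq
Hunk 5: at line 1 remove [axov,oyfes] add [jdu,sxnv] -> 6 lines: tfh lzfa jdu sxnv onzaw ieuzq
Hunk 6: at line 2 remove [jdu,sxnv,onzaw] add [ktjok] -> 4 lines: tfh lzfa ktjok ieuzq
Hunk 7: at line 1 remove [lzfa] add [kbpl,hcv] -> 5 lines: tfh kbpl hcv ktjok ieuzq
Final line 3: hcv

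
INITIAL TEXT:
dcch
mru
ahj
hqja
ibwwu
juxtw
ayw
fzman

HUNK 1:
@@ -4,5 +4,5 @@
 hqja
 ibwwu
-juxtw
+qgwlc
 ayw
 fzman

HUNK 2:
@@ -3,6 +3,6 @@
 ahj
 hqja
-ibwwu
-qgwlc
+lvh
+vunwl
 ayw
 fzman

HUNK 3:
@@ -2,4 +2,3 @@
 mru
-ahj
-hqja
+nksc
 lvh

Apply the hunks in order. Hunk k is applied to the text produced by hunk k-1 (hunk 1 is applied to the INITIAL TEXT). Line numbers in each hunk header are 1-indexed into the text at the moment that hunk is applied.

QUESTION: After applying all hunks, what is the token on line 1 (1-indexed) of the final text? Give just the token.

Answer: dcch

Derivation:
Hunk 1: at line 4 remove [juxtw] add [qgwlc] -> 8 lines: dcch mru ahj hqja ibwwu qgwlc ayw fzman
Hunk 2: at line 3 remove [ibwwu,qgwlc] add [lvh,vunwl] -> 8 lines: dcch mru ahj hqja lvh vunwl ayw fzman
Hunk 3: at line 2 remove [ahj,hqja] add [nksc] -> 7 lines: dcch mru nksc lvh vunwl ayw fzman
Final line 1: dcch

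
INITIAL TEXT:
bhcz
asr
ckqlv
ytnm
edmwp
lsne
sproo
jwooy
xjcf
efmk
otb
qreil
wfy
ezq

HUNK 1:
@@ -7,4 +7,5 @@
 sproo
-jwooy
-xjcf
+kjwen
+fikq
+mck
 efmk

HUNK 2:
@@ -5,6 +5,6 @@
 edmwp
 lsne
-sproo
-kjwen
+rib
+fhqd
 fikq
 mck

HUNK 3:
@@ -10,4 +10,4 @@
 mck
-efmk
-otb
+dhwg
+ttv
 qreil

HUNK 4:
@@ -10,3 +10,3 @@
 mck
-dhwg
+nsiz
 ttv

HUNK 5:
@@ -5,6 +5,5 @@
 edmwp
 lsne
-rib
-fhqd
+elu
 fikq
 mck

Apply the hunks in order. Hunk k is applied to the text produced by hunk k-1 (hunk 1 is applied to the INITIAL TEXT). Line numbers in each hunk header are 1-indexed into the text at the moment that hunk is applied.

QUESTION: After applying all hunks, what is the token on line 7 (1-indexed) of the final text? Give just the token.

Hunk 1: at line 7 remove [jwooy,xjcf] add [kjwen,fikq,mck] -> 15 lines: bhcz asr ckqlv ytnm edmwp lsne sproo kjwen fikq mck efmk otb qreil wfy ezq
Hunk 2: at line 5 remove [sproo,kjwen] add [rib,fhqd] -> 15 lines: bhcz asr ckqlv ytnm edmwp lsne rib fhqd fikq mck efmk otb qreil wfy ezq
Hunk 3: at line 10 remove [efmk,otb] add [dhwg,ttv] -> 15 lines: bhcz asr ckqlv ytnm edmwp lsne rib fhqd fikq mck dhwg ttv qreil wfy ezq
Hunk 4: at line 10 remove [dhwg] add [nsiz] -> 15 lines: bhcz asr ckqlv ytnm edmwp lsne rib fhqd fikq mck nsiz ttv qreil wfy ezq
Hunk 5: at line 5 remove [rib,fhqd] add [elu] -> 14 lines: bhcz asr ckqlv ytnm edmwp lsne elu fikq mck nsiz ttv qreil wfy ezq
Final line 7: elu

Answer: elu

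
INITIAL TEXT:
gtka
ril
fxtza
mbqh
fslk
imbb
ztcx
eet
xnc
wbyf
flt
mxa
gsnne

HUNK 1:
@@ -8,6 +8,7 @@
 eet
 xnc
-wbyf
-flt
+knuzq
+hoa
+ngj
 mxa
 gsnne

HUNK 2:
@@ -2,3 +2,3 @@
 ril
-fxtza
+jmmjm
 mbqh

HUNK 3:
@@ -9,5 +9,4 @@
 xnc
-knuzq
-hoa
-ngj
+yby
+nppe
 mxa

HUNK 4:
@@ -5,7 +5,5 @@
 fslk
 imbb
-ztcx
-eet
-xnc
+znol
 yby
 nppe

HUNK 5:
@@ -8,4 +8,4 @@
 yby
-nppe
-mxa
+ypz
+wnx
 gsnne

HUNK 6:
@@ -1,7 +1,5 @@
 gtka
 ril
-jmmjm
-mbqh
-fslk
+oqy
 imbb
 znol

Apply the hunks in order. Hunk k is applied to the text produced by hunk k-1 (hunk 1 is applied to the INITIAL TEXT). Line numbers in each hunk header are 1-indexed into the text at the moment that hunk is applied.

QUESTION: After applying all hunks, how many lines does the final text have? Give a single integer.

Hunk 1: at line 8 remove [wbyf,flt] add [knuzq,hoa,ngj] -> 14 lines: gtka ril fxtza mbqh fslk imbb ztcx eet xnc knuzq hoa ngj mxa gsnne
Hunk 2: at line 2 remove [fxtza] add [jmmjm] -> 14 lines: gtka ril jmmjm mbqh fslk imbb ztcx eet xnc knuzq hoa ngj mxa gsnne
Hunk 3: at line 9 remove [knuzq,hoa,ngj] add [yby,nppe] -> 13 lines: gtka ril jmmjm mbqh fslk imbb ztcx eet xnc yby nppe mxa gsnne
Hunk 4: at line 5 remove [ztcx,eet,xnc] add [znol] -> 11 lines: gtka ril jmmjm mbqh fslk imbb znol yby nppe mxa gsnne
Hunk 5: at line 8 remove [nppe,mxa] add [ypz,wnx] -> 11 lines: gtka ril jmmjm mbqh fslk imbb znol yby ypz wnx gsnne
Hunk 6: at line 1 remove [jmmjm,mbqh,fslk] add [oqy] -> 9 lines: gtka ril oqy imbb znol yby ypz wnx gsnne
Final line count: 9

Answer: 9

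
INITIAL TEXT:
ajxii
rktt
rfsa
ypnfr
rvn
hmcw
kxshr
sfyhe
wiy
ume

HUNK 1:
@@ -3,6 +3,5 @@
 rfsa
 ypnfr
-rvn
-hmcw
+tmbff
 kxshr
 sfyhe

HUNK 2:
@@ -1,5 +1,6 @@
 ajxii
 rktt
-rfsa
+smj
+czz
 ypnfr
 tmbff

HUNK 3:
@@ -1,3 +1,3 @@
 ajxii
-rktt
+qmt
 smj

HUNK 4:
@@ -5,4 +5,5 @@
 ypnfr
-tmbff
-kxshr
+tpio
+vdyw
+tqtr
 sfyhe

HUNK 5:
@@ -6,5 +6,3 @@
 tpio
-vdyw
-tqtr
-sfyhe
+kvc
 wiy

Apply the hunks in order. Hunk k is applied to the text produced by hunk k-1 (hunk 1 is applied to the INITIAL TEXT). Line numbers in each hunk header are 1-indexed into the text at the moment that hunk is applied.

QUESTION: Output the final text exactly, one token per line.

Answer: ajxii
qmt
smj
czz
ypnfr
tpio
kvc
wiy
ume

Derivation:
Hunk 1: at line 3 remove [rvn,hmcw] add [tmbff] -> 9 lines: ajxii rktt rfsa ypnfr tmbff kxshr sfyhe wiy ume
Hunk 2: at line 1 remove [rfsa] add [smj,czz] -> 10 lines: ajxii rktt smj czz ypnfr tmbff kxshr sfyhe wiy ume
Hunk 3: at line 1 remove [rktt] add [qmt] -> 10 lines: ajxii qmt smj czz ypnfr tmbff kxshr sfyhe wiy ume
Hunk 4: at line 5 remove [tmbff,kxshr] add [tpio,vdyw,tqtr] -> 11 lines: ajxii qmt smj czz ypnfr tpio vdyw tqtr sfyhe wiy ume
Hunk 5: at line 6 remove [vdyw,tqtr,sfyhe] add [kvc] -> 9 lines: ajxii qmt smj czz ypnfr tpio kvc wiy ume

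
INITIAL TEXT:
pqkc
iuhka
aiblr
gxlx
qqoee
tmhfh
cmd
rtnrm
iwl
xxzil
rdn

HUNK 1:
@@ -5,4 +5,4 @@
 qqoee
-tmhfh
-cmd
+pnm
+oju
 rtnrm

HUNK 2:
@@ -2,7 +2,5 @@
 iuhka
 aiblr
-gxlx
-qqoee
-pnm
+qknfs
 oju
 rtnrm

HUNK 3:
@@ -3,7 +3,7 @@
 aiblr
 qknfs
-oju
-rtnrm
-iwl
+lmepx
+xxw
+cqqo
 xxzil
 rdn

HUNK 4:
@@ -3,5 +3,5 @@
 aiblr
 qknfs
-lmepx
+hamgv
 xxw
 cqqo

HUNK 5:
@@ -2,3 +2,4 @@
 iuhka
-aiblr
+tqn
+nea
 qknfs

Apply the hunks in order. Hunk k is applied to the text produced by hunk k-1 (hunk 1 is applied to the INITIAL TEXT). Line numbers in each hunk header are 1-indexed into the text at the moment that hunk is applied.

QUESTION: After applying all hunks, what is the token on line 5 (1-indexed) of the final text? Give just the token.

Answer: qknfs

Derivation:
Hunk 1: at line 5 remove [tmhfh,cmd] add [pnm,oju] -> 11 lines: pqkc iuhka aiblr gxlx qqoee pnm oju rtnrm iwl xxzil rdn
Hunk 2: at line 2 remove [gxlx,qqoee,pnm] add [qknfs] -> 9 lines: pqkc iuhka aiblr qknfs oju rtnrm iwl xxzil rdn
Hunk 3: at line 3 remove [oju,rtnrm,iwl] add [lmepx,xxw,cqqo] -> 9 lines: pqkc iuhka aiblr qknfs lmepx xxw cqqo xxzil rdn
Hunk 4: at line 3 remove [lmepx] add [hamgv] -> 9 lines: pqkc iuhka aiblr qknfs hamgv xxw cqqo xxzil rdn
Hunk 5: at line 2 remove [aiblr] add [tqn,nea] -> 10 lines: pqkc iuhka tqn nea qknfs hamgv xxw cqqo xxzil rdn
Final line 5: qknfs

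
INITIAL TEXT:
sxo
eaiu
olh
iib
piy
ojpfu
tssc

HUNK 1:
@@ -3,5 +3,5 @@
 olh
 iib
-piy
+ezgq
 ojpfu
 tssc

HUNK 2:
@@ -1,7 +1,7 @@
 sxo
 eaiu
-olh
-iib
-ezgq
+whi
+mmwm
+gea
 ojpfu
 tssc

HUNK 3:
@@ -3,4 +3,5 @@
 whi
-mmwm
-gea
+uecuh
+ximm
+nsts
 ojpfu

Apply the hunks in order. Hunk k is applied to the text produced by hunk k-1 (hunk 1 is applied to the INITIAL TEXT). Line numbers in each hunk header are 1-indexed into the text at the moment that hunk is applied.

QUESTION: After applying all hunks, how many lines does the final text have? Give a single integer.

Answer: 8

Derivation:
Hunk 1: at line 3 remove [piy] add [ezgq] -> 7 lines: sxo eaiu olh iib ezgq ojpfu tssc
Hunk 2: at line 1 remove [olh,iib,ezgq] add [whi,mmwm,gea] -> 7 lines: sxo eaiu whi mmwm gea ojpfu tssc
Hunk 3: at line 3 remove [mmwm,gea] add [uecuh,ximm,nsts] -> 8 lines: sxo eaiu whi uecuh ximm nsts ojpfu tssc
Final line count: 8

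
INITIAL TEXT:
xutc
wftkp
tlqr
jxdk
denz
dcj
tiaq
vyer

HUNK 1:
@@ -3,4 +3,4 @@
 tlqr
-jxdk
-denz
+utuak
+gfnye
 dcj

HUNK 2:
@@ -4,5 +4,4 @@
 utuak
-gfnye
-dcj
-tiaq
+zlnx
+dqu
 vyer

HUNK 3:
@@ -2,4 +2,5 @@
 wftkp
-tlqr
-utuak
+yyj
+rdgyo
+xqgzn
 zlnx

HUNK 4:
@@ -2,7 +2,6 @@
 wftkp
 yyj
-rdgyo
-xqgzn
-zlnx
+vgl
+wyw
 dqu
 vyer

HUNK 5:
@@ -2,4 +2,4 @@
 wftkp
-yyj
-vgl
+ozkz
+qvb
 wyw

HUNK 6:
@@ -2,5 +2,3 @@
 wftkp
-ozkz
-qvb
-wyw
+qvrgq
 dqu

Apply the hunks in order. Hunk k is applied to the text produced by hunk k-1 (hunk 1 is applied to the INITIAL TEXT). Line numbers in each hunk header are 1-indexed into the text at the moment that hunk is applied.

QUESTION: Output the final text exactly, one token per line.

Answer: xutc
wftkp
qvrgq
dqu
vyer

Derivation:
Hunk 1: at line 3 remove [jxdk,denz] add [utuak,gfnye] -> 8 lines: xutc wftkp tlqr utuak gfnye dcj tiaq vyer
Hunk 2: at line 4 remove [gfnye,dcj,tiaq] add [zlnx,dqu] -> 7 lines: xutc wftkp tlqr utuak zlnx dqu vyer
Hunk 3: at line 2 remove [tlqr,utuak] add [yyj,rdgyo,xqgzn] -> 8 lines: xutc wftkp yyj rdgyo xqgzn zlnx dqu vyer
Hunk 4: at line 2 remove [rdgyo,xqgzn,zlnx] add [vgl,wyw] -> 7 lines: xutc wftkp yyj vgl wyw dqu vyer
Hunk 5: at line 2 remove [yyj,vgl] add [ozkz,qvb] -> 7 lines: xutc wftkp ozkz qvb wyw dqu vyer
Hunk 6: at line 2 remove [ozkz,qvb,wyw] add [qvrgq] -> 5 lines: xutc wftkp qvrgq dqu vyer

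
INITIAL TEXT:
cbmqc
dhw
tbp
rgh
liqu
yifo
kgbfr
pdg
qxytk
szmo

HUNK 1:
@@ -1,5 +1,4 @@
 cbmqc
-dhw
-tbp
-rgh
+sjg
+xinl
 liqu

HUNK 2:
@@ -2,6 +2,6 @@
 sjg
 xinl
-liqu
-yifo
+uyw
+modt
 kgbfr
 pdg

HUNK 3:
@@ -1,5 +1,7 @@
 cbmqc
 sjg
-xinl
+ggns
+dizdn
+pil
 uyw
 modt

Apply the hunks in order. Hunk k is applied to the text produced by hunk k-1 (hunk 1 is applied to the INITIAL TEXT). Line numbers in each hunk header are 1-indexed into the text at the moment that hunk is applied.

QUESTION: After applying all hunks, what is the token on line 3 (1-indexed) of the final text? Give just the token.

Hunk 1: at line 1 remove [dhw,tbp,rgh] add [sjg,xinl] -> 9 lines: cbmqc sjg xinl liqu yifo kgbfr pdg qxytk szmo
Hunk 2: at line 2 remove [liqu,yifo] add [uyw,modt] -> 9 lines: cbmqc sjg xinl uyw modt kgbfr pdg qxytk szmo
Hunk 3: at line 1 remove [xinl] add [ggns,dizdn,pil] -> 11 lines: cbmqc sjg ggns dizdn pil uyw modt kgbfr pdg qxytk szmo
Final line 3: ggns

Answer: ggns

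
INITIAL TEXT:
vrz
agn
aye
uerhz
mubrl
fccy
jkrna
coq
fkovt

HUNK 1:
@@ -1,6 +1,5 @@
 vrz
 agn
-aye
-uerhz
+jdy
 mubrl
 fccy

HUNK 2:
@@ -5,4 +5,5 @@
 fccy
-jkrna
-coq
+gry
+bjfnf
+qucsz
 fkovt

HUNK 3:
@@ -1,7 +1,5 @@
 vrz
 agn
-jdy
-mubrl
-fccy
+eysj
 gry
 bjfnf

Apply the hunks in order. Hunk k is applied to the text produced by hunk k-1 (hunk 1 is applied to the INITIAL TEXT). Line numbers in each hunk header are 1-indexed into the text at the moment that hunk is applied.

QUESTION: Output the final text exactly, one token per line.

Hunk 1: at line 1 remove [aye,uerhz] add [jdy] -> 8 lines: vrz agn jdy mubrl fccy jkrna coq fkovt
Hunk 2: at line 5 remove [jkrna,coq] add [gry,bjfnf,qucsz] -> 9 lines: vrz agn jdy mubrl fccy gry bjfnf qucsz fkovt
Hunk 3: at line 1 remove [jdy,mubrl,fccy] add [eysj] -> 7 lines: vrz agn eysj gry bjfnf qucsz fkovt

Answer: vrz
agn
eysj
gry
bjfnf
qucsz
fkovt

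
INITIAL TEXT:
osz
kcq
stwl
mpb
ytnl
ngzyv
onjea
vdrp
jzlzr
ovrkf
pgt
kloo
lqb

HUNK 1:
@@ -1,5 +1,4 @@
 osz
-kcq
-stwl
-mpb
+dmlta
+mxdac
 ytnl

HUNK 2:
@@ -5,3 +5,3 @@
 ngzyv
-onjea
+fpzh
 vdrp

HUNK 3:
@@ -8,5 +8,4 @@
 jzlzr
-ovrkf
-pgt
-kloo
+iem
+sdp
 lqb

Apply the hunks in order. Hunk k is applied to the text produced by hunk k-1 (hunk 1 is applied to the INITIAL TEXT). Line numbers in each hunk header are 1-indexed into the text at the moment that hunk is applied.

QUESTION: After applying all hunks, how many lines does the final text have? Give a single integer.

Answer: 11

Derivation:
Hunk 1: at line 1 remove [kcq,stwl,mpb] add [dmlta,mxdac] -> 12 lines: osz dmlta mxdac ytnl ngzyv onjea vdrp jzlzr ovrkf pgt kloo lqb
Hunk 2: at line 5 remove [onjea] add [fpzh] -> 12 lines: osz dmlta mxdac ytnl ngzyv fpzh vdrp jzlzr ovrkf pgt kloo lqb
Hunk 3: at line 8 remove [ovrkf,pgt,kloo] add [iem,sdp] -> 11 lines: osz dmlta mxdac ytnl ngzyv fpzh vdrp jzlzr iem sdp lqb
Final line count: 11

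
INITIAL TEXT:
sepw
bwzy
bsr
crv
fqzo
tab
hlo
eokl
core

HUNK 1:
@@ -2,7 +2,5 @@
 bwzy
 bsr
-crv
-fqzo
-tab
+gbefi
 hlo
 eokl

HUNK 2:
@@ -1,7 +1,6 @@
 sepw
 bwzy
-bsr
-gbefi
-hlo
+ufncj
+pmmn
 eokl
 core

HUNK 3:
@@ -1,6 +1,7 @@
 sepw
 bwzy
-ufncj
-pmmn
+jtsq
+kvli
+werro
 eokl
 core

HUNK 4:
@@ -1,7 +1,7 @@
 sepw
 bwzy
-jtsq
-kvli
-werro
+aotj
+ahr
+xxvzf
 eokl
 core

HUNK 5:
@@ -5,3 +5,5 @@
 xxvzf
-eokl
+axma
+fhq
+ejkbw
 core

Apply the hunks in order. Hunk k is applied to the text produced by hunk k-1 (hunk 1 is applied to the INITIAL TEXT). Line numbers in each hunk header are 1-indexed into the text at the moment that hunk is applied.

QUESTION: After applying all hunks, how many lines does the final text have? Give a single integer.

Hunk 1: at line 2 remove [crv,fqzo,tab] add [gbefi] -> 7 lines: sepw bwzy bsr gbefi hlo eokl core
Hunk 2: at line 1 remove [bsr,gbefi,hlo] add [ufncj,pmmn] -> 6 lines: sepw bwzy ufncj pmmn eokl core
Hunk 3: at line 1 remove [ufncj,pmmn] add [jtsq,kvli,werro] -> 7 lines: sepw bwzy jtsq kvli werro eokl core
Hunk 4: at line 1 remove [jtsq,kvli,werro] add [aotj,ahr,xxvzf] -> 7 lines: sepw bwzy aotj ahr xxvzf eokl core
Hunk 5: at line 5 remove [eokl] add [axma,fhq,ejkbw] -> 9 lines: sepw bwzy aotj ahr xxvzf axma fhq ejkbw core
Final line count: 9

Answer: 9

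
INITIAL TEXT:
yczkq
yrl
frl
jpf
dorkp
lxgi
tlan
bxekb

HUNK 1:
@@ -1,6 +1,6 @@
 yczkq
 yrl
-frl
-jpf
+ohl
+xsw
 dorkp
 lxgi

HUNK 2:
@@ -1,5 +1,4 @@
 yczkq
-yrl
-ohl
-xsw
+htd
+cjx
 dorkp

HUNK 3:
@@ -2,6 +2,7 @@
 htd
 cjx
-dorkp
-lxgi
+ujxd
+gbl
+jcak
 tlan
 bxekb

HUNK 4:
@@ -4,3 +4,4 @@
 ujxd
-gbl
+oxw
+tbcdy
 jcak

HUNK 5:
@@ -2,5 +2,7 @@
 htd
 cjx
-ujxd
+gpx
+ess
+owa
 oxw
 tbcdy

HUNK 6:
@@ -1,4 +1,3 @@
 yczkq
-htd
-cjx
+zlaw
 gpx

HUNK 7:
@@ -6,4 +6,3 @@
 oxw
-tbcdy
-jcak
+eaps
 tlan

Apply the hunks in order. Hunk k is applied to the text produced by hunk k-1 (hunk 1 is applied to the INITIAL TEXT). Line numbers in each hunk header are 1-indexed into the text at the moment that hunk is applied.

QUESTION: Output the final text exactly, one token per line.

Hunk 1: at line 1 remove [frl,jpf] add [ohl,xsw] -> 8 lines: yczkq yrl ohl xsw dorkp lxgi tlan bxekb
Hunk 2: at line 1 remove [yrl,ohl,xsw] add [htd,cjx] -> 7 lines: yczkq htd cjx dorkp lxgi tlan bxekb
Hunk 3: at line 2 remove [dorkp,lxgi] add [ujxd,gbl,jcak] -> 8 lines: yczkq htd cjx ujxd gbl jcak tlan bxekb
Hunk 4: at line 4 remove [gbl] add [oxw,tbcdy] -> 9 lines: yczkq htd cjx ujxd oxw tbcdy jcak tlan bxekb
Hunk 5: at line 2 remove [ujxd] add [gpx,ess,owa] -> 11 lines: yczkq htd cjx gpx ess owa oxw tbcdy jcak tlan bxekb
Hunk 6: at line 1 remove [htd,cjx] add [zlaw] -> 10 lines: yczkq zlaw gpx ess owa oxw tbcdy jcak tlan bxekb
Hunk 7: at line 6 remove [tbcdy,jcak] add [eaps] -> 9 lines: yczkq zlaw gpx ess owa oxw eaps tlan bxekb

Answer: yczkq
zlaw
gpx
ess
owa
oxw
eaps
tlan
bxekb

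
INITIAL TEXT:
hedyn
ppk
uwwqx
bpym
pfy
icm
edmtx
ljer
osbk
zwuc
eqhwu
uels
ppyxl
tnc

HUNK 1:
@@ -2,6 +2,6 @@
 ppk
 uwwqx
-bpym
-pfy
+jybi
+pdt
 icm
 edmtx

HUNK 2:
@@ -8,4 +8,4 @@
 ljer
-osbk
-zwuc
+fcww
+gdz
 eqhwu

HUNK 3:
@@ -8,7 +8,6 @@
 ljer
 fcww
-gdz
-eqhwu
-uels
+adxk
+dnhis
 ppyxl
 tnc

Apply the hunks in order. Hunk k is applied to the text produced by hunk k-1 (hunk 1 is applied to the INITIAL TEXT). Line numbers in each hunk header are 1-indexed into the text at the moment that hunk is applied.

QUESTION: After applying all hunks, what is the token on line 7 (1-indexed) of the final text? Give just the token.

Hunk 1: at line 2 remove [bpym,pfy] add [jybi,pdt] -> 14 lines: hedyn ppk uwwqx jybi pdt icm edmtx ljer osbk zwuc eqhwu uels ppyxl tnc
Hunk 2: at line 8 remove [osbk,zwuc] add [fcww,gdz] -> 14 lines: hedyn ppk uwwqx jybi pdt icm edmtx ljer fcww gdz eqhwu uels ppyxl tnc
Hunk 3: at line 8 remove [gdz,eqhwu,uels] add [adxk,dnhis] -> 13 lines: hedyn ppk uwwqx jybi pdt icm edmtx ljer fcww adxk dnhis ppyxl tnc
Final line 7: edmtx

Answer: edmtx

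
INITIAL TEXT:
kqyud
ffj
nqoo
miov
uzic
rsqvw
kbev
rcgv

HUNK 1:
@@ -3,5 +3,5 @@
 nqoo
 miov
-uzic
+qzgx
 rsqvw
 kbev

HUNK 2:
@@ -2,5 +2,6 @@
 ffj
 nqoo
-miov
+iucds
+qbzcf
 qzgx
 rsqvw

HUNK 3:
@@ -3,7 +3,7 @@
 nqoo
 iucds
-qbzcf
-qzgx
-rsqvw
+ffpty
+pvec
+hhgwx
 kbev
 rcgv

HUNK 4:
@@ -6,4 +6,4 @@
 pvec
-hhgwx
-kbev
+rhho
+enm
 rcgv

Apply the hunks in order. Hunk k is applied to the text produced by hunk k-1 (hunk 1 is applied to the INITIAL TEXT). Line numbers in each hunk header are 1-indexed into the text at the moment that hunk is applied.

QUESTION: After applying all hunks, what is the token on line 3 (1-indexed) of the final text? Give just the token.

Answer: nqoo

Derivation:
Hunk 1: at line 3 remove [uzic] add [qzgx] -> 8 lines: kqyud ffj nqoo miov qzgx rsqvw kbev rcgv
Hunk 2: at line 2 remove [miov] add [iucds,qbzcf] -> 9 lines: kqyud ffj nqoo iucds qbzcf qzgx rsqvw kbev rcgv
Hunk 3: at line 3 remove [qbzcf,qzgx,rsqvw] add [ffpty,pvec,hhgwx] -> 9 lines: kqyud ffj nqoo iucds ffpty pvec hhgwx kbev rcgv
Hunk 4: at line 6 remove [hhgwx,kbev] add [rhho,enm] -> 9 lines: kqyud ffj nqoo iucds ffpty pvec rhho enm rcgv
Final line 3: nqoo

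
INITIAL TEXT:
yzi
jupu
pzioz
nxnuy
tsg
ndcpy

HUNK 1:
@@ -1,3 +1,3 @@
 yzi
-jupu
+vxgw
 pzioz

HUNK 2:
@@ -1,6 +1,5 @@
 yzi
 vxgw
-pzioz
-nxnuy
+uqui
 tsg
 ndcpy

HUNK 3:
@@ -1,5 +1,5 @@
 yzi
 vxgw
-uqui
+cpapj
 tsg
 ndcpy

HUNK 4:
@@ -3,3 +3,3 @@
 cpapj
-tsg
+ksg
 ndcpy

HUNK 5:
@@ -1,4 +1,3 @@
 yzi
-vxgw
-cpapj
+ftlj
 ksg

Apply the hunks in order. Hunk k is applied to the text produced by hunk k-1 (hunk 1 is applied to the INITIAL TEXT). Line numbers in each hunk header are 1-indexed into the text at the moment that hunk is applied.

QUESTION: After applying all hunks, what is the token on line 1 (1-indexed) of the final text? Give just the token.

Answer: yzi

Derivation:
Hunk 1: at line 1 remove [jupu] add [vxgw] -> 6 lines: yzi vxgw pzioz nxnuy tsg ndcpy
Hunk 2: at line 1 remove [pzioz,nxnuy] add [uqui] -> 5 lines: yzi vxgw uqui tsg ndcpy
Hunk 3: at line 1 remove [uqui] add [cpapj] -> 5 lines: yzi vxgw cpapj tsg ndcpy
Hunk 4: at line 3 remove [tsg] add [ksg] -> 5 lines: yzi vxgw cpapj ksg ndcpy
Hunk 5: at line 1 remove [vxgw,cpapj] add [ftlj] -> 4 lines: yzi ftlj ksg ndcpy
Final line 1: yzi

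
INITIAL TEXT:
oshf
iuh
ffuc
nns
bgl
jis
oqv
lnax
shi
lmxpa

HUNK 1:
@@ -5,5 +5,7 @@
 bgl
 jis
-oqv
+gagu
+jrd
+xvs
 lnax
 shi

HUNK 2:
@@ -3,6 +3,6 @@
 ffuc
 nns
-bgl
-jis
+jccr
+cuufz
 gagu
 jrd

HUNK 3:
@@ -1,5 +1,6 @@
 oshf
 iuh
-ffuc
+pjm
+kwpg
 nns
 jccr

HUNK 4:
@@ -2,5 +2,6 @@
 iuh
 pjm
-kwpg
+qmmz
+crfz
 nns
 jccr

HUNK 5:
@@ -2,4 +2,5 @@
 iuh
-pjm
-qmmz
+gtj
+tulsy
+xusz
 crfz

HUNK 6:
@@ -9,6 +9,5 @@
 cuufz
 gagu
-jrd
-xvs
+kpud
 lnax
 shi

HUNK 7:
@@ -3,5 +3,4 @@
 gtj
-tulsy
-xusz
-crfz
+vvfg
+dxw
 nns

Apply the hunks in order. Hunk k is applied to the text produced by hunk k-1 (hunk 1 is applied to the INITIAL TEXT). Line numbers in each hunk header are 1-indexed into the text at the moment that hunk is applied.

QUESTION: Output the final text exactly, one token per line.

Hunk 1: at line 5 remove [oqv] add [gagu,jrd,xvs] -> 12 lines: oshf iuh ffuc nns bgl jis gagu jrd xvs lnax shi lmxpa
Hunk 2: at line 3 remove [bgl,jis] add [jccr,cuufz] -> 12 lines: oshf iuh ffuc nns jccr cuufz gagu jrd xvs lnax shi lmxpa
Hunk 3: at line 1 remove [ffuc] add [pjm,kwpg] -> 13 lines: oshf iuh pjm kwpg nns jccr cuufz gagu jrd xvs lnax shi lmxpa
Hunk 4: at line 2 remove [kwpg] add [qmmz,crfz] -> 14 lines: oshf iuh pjm qmmz crfz nns jccr cuufz gagu jrd xvs lnax shi lmxpa
Hunk 5: at line 2 remove [pjm,qmmz] add [gtj,tulsy,xusz] -> 15 lines: oshf iuh gtj tulsy xusz crfz nns jccr cuufz gagu jrd xvs lnax shi lmxpa
Hunk 6: at line 9 remove [jrd,xvs] add [kpud] -> 14 lines: oshf iuh gtj tulsy xusz crfz nns jccr cuufz gagu kpud lnax shi lmxpa
Hunk 7: at line 3 remove [tulsy,xusz,crfz] add [vvfg,dxw] -> 13 lines: oshf iuh gtj vvfg dxw nns jccr cuufz gagu kpud lnax shi lmxpa

Answer: oshf
iuh
gtj
vvfg
dxw
nns
jccr
cuufz
gagu
kpud
lnax
shi
lmxpa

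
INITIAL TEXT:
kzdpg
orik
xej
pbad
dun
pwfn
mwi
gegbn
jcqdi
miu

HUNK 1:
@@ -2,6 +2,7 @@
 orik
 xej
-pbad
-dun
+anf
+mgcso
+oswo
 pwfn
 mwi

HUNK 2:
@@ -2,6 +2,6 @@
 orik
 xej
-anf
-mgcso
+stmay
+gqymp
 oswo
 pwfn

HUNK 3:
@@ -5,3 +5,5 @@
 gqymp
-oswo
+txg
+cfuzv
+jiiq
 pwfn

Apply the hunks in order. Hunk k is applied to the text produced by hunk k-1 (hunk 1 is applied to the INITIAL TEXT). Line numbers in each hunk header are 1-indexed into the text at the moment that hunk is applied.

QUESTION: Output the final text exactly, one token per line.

Hunk 1: at line 2 remove [pbad,dun] add [anf,mgcso,oswo] -> 11 lines: kzdpg orik xej anf mgcso oswo pwfn mwi gegbn jcqdi miu
Hunk 2: at line 2 remove [anf,mgcso] add [stmay,gqymp] -> 11 lines: kzdpg orik xej stmay gqymp oswo pwfn mwi gegbn jcqdi miu
Hunk 3: at line 5 remove [oswo] add [txg,cfuzv,jiiq] -> 13 lines: kzdpg orik xej stmay gqymp txg cfuzv jiiq pwfn mwi gegbn jcqdi miu

Answer: kzdpg
orik
xej
stmay
gqymp
txg
cfuzv
jiiq
pwfn
mwi
gegbn
jcqdi
miu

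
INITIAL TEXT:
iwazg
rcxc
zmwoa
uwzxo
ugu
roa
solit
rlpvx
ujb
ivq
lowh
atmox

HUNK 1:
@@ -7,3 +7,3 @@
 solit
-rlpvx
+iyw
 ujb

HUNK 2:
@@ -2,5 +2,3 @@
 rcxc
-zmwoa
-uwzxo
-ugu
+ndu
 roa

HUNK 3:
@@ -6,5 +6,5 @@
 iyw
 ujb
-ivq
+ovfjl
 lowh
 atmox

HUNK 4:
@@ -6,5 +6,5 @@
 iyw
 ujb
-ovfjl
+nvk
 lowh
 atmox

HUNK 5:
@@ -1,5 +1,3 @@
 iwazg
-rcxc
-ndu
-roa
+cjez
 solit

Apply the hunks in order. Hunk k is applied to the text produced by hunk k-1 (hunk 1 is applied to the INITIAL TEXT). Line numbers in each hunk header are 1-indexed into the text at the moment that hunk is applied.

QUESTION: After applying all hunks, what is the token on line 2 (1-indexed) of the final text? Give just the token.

Answer: cjez

Derivation:
Hunk 1: at line 7 remove [rlpvx] add [iyw] -> 12 lines: iwazg rcxc zmwoa uwzxo ugu roa solit iyw ujb ivq lowh atmox
Hunk 2: at line 2 remove [zmwoa,uwzxo,ugu] add [ndu] -> 10 lines: iwazg rcxc ndu roa solit iyw ujb ivq lowh atmox
Hunk 3: at line 6 remove [ivq] add [ovfjl] -> 10 lines: iwazg rcxc ndu roa solit iyw ujb ovfjl lowh atmox
Hunk 4: at line 6 remove [ovfjl] add [nvk] -> 10 lines: iwazg rcxc ndu roa solit iyw ujb nvk lowh atmox
Hunk 5: at line 1 remove [rcxc,ndu,roa] add [cjez] -> 8 lines: iwazg cjez solit iyw ujb nvk lowh atmox
Final line 2: cjez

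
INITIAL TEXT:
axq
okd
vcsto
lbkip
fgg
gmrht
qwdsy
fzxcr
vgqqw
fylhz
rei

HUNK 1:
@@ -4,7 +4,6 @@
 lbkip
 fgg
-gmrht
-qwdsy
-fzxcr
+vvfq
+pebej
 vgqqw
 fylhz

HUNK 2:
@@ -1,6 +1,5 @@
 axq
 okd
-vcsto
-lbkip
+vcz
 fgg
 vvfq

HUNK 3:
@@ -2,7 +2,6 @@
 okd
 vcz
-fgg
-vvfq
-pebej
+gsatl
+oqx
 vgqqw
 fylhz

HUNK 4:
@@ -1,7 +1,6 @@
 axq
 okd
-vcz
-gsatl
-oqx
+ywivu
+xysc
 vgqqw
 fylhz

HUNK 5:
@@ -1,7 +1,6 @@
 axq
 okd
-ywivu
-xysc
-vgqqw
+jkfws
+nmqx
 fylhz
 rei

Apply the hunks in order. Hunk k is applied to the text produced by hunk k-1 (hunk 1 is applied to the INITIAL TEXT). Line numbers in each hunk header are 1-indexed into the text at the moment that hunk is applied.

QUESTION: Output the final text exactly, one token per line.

Answer: axq
okd
jkfws
nmqx
fylhz
rei

Derivation:
Hunk 1: at line 4 remove [gmrht,qwdsy,fzxcr] add [vvfq,pebej] -> 10 lines: axq okd vcsto lbkip fgg vvfq pebej vgqqw fylhz rei
Hunk 2: at line 1 remove [vcsto,lbkip] add [vcz] -> 9 lines: axq okd vcz fgg vvfq pebej vgqqw fylhz rei
Hunk 3: at line 2 remove [fgg,vvfq,pebej] add [gsatl,oqx] -> 8 lines: axq okd vcz gsatl oqx vgqqw fylhz rei
Hunk 4: at line 1 remove [vcz,gsatl,oqx] add [ywivu,xysc] -> 7 lines: axq okd ywivu xysc vgqqw fylhz rei
Hunk 5: at line 1 remove [ywivu,xysc,vgqqw] add [jkfws,nmqx] -> 6 lines: axq okd jkfws nmqx fylhz rei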